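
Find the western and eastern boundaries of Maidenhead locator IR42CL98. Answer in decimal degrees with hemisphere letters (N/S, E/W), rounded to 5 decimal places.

11.75833° W, 11.75000° W

Field I=8, R=17: +8·20° lon, +17·10° lat → SW at lon -20°, lat 80°.
Square 4, 2: +4·2° lon, +2·1° lat → SW at lon -12°, lat 82°.
Subsquare c=2, l=11: +2·0.0833333° lon, +11·0.0416667° lat → SW at lon -11.8333°, lat 82.4583°.
Extended square 9, 8: +9·0.00833333° lon, +8·0.00416667° lat → SW at lon -11.7583°, lat 82.4917°.
Cell spans 0.00833333° lon × 0.00416667° lat.
west 11.75833° W, east 11.75000° W.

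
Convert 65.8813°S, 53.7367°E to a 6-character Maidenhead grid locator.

LC64uc

Shift to the Maidenhead origin (180°W, 90°S): lon 233.7367, lat 24.1187.
Field (20°×10°, letters A–R): lon ⌊233.7367/20⌋ = 11 → L; lat ⌊24.1187/10⌋ = 2 → C.
Square (2°×1°, digits 0–9): lon ⌊13.7367/2⌋ = 6; lat ⌊4.1187/1⌋ = 4.
Subsquare (5′×2.5′, letters a–x): lon ⌊1.7367/0.0833333⌋ = 20 → u; lat ⌊0.1187/0.0416667⌋ = 2 → c.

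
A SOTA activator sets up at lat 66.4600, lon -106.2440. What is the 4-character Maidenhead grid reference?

DP66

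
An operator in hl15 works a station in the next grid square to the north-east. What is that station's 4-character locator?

HL26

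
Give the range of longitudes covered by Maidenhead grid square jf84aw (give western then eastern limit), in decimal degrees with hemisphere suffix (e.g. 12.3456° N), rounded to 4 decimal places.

16.0000° E, 16.0833° E

Field J=9, F=5: +9·20° lon, +5·10° lat → SW at lon 0°, lat -40°.
Square 8, 4: +8·2° lon, +4·1° lat → SW at lon 16°, lat -36°.
Subsquare a=0, w=22: +0·0.0833333° lon, +22·0.0416667° lat → SW at lon 16°, lat -35.0833°.
Cell spans 0.0833333° lon × 0.0416667° lat.
west 16.0000° E, east 16.0833° E.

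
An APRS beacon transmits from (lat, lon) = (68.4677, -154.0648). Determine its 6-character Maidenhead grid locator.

BP28xl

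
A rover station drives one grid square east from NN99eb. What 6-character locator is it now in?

NN99fb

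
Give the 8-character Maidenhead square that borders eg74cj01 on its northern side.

EG74cj02

Latitude extended square 1; +1 → 2.
The longitude characters are unchanged.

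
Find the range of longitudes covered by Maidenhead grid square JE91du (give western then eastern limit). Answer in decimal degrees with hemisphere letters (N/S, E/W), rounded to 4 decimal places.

18.2500° E, 18.3333° E

Field J=9, E=4: +9·20° lon, +4·10° lat → SW at lon 0°, lat -50°.
Square 9, 1: +9·2° lon, +1·1° lat → SW at lon 18°, lat -49°.
Subsquare d=3, u=20: +3·0.0833333° lon, +20·0.0416667° lat → SW at lon 18.25°, lat -48.1667°.
Cell spans 0.0833333° lon × 0.0416667° lat.
west 18.2500° E, east 18.3333° E.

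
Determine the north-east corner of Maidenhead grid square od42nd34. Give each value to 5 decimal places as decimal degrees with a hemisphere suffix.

57.85417° S, 109.11667° E

Field O=14, D=3: +14·20° lon, +3·10° lat → SW at lon 100°, lat -60°.
Square 4, 2: +4·2° lon, +2·1° lat → SW at lon 108°, lat -58°.
Subsquare n=13, d=3: +13·0.0833333° lon, +3·0.0416667° lat → SW at lon 109.083°, lat -57.875°.
Extended square 3, 4: +3·0.00833333° lon, +4·0.00416667° lat → SW at lon 109.108°, lat -57.8583°.
Cell spans 0.00833333° lon × 0.00416667° lat. NE corner is SW corner plus one full cell.
latitude 57.85417° S, longitude 109.11667° E.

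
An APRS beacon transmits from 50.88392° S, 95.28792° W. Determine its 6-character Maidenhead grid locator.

ED29ic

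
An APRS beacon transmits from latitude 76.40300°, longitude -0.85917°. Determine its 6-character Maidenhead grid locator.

Shift to the Maidenhead origin (180°W, 90°S): lon 179.1408, lat 166.4030.
Field (20°×10°, letters A–R): lon ⌊179.1408/20⌋ = 8 → I; lat ⌊166.4030/10⌋ = 16 → Q.
Square (2°×1°, digits 0–9): lon ⌊19.1408/2⌋ = 9; lat ⌊6.4030/1⌋ = 6.
Subsquare (5′×2.5′, letters a–x): lon ⌊1.1408/0.0833333⌋ = 13 → n; lat ⌊0.4030/0.0416667⌋ = 9 → j.

IQ96nj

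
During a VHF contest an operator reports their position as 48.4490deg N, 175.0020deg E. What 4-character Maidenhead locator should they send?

Offset from 180°W / 90°S: lon 355.00°, lat 138.45°.
Field (20°×10°, letters A–R): lon ⌊355.00/20⌋ = 17 → R; lat ⌊138.45/10⌋ = 13 → N.
Square (2°×1°, digits 0–9): lon ⌊15.00/2⌋ = 7; lat ⌊8.45/1⌋ = 8.

RN78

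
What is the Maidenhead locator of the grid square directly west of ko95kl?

KO95jl

Longitude subsquare k = 10; −1 → 9 = j.
The latitude characters are unchanged.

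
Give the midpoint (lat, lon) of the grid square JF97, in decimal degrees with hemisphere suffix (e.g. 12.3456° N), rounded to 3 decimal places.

Field J=9, F=5: +9·20° lon, +5·10° lat → SW at lon 0°, lat -40°.
Square 9, 7: +9·2° lon, +7·1° lat → SW at lon 18°, lat -33°.
Cell spans 2° lon × 1° lat. Centre is SW corner plus half of each.
latitude 32.500° S, longitude 19.000° E.

32.500° S, 19.000° E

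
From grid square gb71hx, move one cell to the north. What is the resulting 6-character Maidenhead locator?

Latitude subsquare x = 23; +1 → 24, wraps to 0 = a, carry into square.
Latitude square 1; +1 → 2.
The longitude characters are unchanged.

GB72ha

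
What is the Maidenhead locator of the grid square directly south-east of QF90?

RE09

Longitude square 9; +1 → 10, wraps to 0, carry into field.
Longitude field Q = 16; +1 → 17 = R.
Latitude square 0; −1 → -1, wraps to 9, carry into field.
Latitude field F = 5; −1 → 4 = E.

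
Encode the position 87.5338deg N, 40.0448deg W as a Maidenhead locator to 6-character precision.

Add 180° to longitude and 90° to latitude: 139.9552, 177.5338.
Field: 139.9552/20 → 6 → G, 177.5338/10 → 17 → R; chars GR.
Square: 19.9552/2 → 9, 7.5338/1 → 7; chars 97.
Subsquare: 1.9552/0.0833333 → 23 → x, 0.5338/0.0416667 → 12 → m; chars xm.

GR97xm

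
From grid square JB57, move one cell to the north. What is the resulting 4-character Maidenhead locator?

JB58

Latitude square 7; +1 → 8.
The longitude characters are unchanged.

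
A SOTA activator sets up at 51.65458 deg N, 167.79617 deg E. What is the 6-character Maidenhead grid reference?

RO31vp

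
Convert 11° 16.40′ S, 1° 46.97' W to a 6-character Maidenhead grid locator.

IH98cr

Shift to the Maidenhead origin (180°W, 90°S): lon 178.2172, lat 78.7267.
Field (20°×10°, letters A–R): 178.2172/20 → 8 → I, 78.7267/10 → 7 → H; chars IH.
Square (2°×1°, digits 0–9): 18.2172/2 → 9, 8.7267/1 → 8; chars 98.
Subsquare (5′×2.5′, letters a–x): 0.2172/0.0833333 → 2 → c, 0.7267/0.0416667 → 17 → r; chars cr.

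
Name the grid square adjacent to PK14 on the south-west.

PK03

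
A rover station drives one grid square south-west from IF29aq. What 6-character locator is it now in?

IF19xp

Longitude subsquare a = 0; −1 → -1, wraps to 23 = x, carry into square.
Longitude square 2; −1 → 1.
Latitude subsquare q = 16; −1 → 15 = p.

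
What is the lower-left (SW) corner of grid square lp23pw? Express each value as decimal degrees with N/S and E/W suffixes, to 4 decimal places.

Field L=11, P=15: +11·20° lon, +15·10° lat → SW at lon 40°, lat 60°.
Square 2, 3: +2·2° lon, +3·1° lat → SW at lon 44°, lat 63°.
Subsquare p=15, w=22: +15·0.0833333° lon, +22·0.0416667° lat → SW at lon 45.25°, lat 63.9167°.
latitude 63.9167° N, longitude 45.2500° E.

63.9167° N, 45.2500° E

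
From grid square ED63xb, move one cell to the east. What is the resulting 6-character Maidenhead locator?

Longitude subsquare x = 23; +1 → 24, wraps to 0 = a, carry into square.
Longitude square 6; +1 → 7.
The latitude characters are unchanged.

ED73ab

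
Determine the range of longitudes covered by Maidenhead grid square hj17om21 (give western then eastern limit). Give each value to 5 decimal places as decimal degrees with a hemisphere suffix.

36.81667° W, 36.80833° W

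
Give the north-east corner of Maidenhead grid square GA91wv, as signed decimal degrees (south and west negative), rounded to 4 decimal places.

-88.0833, -40.0833

Field G=6, A=0: +6·20° lon, +0·10° lat → SW at lon -60°, lat -90°.
Square 9, 1: +9·2° lon, +1·1° lat → SW at lon -42°, lat -89°.
Subsquare w=22, v=21: +22·0.0833333° lon, +21·0.0416667° lat → SW at lon -40.1667°, lat -88.125°.
Cell spans 0.0833333° lon × 0.0416667° lat. NE corner is SW corner plus one full cell.
latitude -88.0833, longitude -40.0833.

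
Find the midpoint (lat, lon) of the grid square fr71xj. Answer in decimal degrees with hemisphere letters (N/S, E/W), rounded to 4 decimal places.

81.3958° N, 64.0417° W

Field F=5, R=17: +5·20° lon, +17·10° lat → SW at lon -80°, lat 80°.
Square 7, 1: +7·2° lon, +1·1° lat → SW at lon -66°, lat 81°.
Subsquare x=23, j=9: +23·0.0833333° lon, +9·0.0416667° lat → SW at lon -64.0833°, lat 81.375°.
Cell spans 0.0833333° lon × 0.0416667° lat. Centre is SW corner plus half of each.
latitude 81.3958° N, longitude 64.0417° W.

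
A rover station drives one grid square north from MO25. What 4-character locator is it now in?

Latitude square 5; +1 → 6.
The longitude characters are unchanged.

MO26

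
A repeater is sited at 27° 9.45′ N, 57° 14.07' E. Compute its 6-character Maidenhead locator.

Offset from 180°W / 90°S: lon 237.2345°, lat 117.1575°.
Field: lon ⌊237.2345/20⌋ = 11 → L; lat ⌊117.1575/10⌋ = 11 → L.
Square: lon ⌊17.2345/2⌋ = 8; lat ⌊7.1575/1⌋ = 7.
Subsquare: lon ⌊1.2345/0.0833333⌋ = 14 → o; lat ⌊0.1575/0.0416667⌋ = 3 → d.

LL87od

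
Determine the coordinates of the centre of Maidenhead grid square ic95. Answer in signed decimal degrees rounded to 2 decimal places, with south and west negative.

-64.50, -1.00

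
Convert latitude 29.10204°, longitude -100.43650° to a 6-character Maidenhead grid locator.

DL99sc

Offset from 180°W / 90°S: lon 79.5635°, lat 119.1020°.
Field (20°×10°, letters A–R): lon ⌊79.5635/20⌋ = 3 → D; lat ⌊119.1020/10⌋ = 11 → L.
Square (2°×1°, digits 0–9): lon ⌊19.5635/2⌋ = 9; lat ⌊9.1020/1⌋ = 9.
Subsquare (5′×2.5′, letters a–x): lon ⌊1.5635/0.0833333⌋ = 18 → s; lat ⌊0.1020/0.0416667⌋ = 2 → c.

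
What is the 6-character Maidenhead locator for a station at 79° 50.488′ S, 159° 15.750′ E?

QB90pd

Add 180° to longitude and 90° to latitude: 339.2625, 10.1585.
Field: lon ⌊339.2625/20⌋ = 16 → Q; lat ⌊10.1585/10⌋ = 1 → B.
Square: lon ⌊19.2625/2⌋ = 9; lat ⌊0.1585/1⌋ = 0.
Subsquare: lon ⌊1.2625/0.0833333⌋ = 15 → p; lat ⌊0.1585/0.0416667⌋ = 3 → d.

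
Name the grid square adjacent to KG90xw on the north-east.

Longitude subsquare x = 23; +1 → 24, wraps to 0 = a, carry into square.
Longitude square 9; +1 → 10, wraps to 0, carry into field.
Longitude field K = 10; +1 → 11 = L.
Latitude subsquare w = 22; +1 → 23 = x.

LG00ax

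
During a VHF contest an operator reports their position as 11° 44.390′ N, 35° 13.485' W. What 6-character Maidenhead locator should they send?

Shift to the Maidenhead origin (180°W, 90°S): lon 144.7752, lat 101.7398.
Field (20°×10°, letters A–R): 144.7752/20 → 7 → H, 101.7398/10 → 10 → K; chars HK.
Square (2°×1°, digits 0–9): 4.7752/2 → 2, 1.7398/1 → 1; chars 21.
Subsquare (5′×2.5′, letters a–x): 0.7752/0.0833333 → 9 → j, 0.7398/0.0416667 → 17 → r; chars jr.

HK21jr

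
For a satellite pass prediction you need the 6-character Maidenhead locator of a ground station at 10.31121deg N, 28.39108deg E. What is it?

KK40eh

Add 180° to longitude and 90° to latitude: 208.3911, 100.3112.
Field (20°×10°, letters A–R): lon ⌊208.3911/20⌋ = 10 → K; lat ⌊100.3112/10⌋ = 10 → K.
Square (2°×1°, digits 0–9): lon ⌊8.3911/2⌋ = 4; lat ⌊0.3112/1⌋ = 0.
Subsquare (5′×2.5′, letters a–x): lon ⌊0.3911/0.0833333⌋ = 4 → e; lat ⌊0.3112/0.0416667⌋ = 7 → h.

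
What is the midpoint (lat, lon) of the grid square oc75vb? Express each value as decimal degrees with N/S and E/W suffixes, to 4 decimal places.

64.9375° S, 115.7917° E

Field O=14, C=2: +14·20° lon, +2·10° lat → SW at lon 100°, lat -70°.
Square 7, 5: +7·2° lon, +5·1° lat → SW at lon 114°, lat -65°.
Subsquare v=21, b=1: +21·0.0833333° lon, +1·0.0416667° lat → SW at lon 115.75°, lat -64.9583°.
Cell spans 0.0833333° lon × 0.0416667° lat. Centre is SW corner plus half of each.
latitude 64.9375° S, longitude 115.7917° E.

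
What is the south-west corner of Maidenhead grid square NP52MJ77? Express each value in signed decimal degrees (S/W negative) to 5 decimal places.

Field N=13, P=15: +13·20° lon, +15·10° lat → SW at lon 80°, lat 60°.
Square 5, 2: +5·2° lon, +2·1° lat → SW at lon 90°, lat 62°.
Subsquare m=12, j=9: +12·0.0833333° lon, +9·0.0416667° lat → SW at lon 91°, lat 62.375°.
Extended square 7, 7: +7·0.00833333° lon, +7·0.00416667° lat → SW at lon 91.0583°, lat 62.4042°.
latitude 62.40417, longitude 91.05833.

62.40417, 91.05833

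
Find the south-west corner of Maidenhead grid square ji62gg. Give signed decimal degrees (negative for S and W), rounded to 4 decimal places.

-7.7500, 12.5000

Field J=9, I=8: +9·20° lon, +8·10° lat → SW at lon 0°, lat -10°.
Square 6, 2: +6·2° lon, +2·1° lat → SW at lon 12°, lat -8°.
Subsquare g=6, g=6: +6·0.0833333° lon, +6·0.0416667° lat → SW at lon 12.5°, lat -7.75°.
latitude -7.7500, longitude 12.5000.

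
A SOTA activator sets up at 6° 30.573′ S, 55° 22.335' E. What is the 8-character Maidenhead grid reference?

LI73ql47

Shift to the Maidenhead origin (180°W, 90°S): lon 235.37225, lat 83.49045.
Field: 235.37225/20 → 11 → L, 83.49045/10 → 8 → I; chars LI.
Square: 15.37225/2 → 7, 3.49045/1 → 3; chars 73.
Subsquare: 1.37225/0.0833333 → 16 → q, 0.49045/0.0416667 → 11 → l; chars ql.
Extended square: 0.03892/0.00833333 → 4, 0.03212/0.00416667 → 7; chars 47.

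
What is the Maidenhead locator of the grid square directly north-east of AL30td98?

AL30ud09

Longitude extended square 9; +1 → 10, wraps to 0, carry into subsquare.
Longitude subsquare t = 19; +1 → 20 = u.
Latitude extended square 8; +1 → 9.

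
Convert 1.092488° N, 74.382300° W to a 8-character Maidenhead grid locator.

FJ21tc42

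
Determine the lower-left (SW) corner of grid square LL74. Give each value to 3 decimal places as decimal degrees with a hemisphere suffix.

24.000° N, 54.000° E

Field L=11, L=11: +11·20° lon, +11·10° lat → SW at lon 40°, lat 20°.
Square 7, 4: +7·2° lon, +4·1° lat → SW at lon 54°, lat 24°.
latitude 24.000° N, longitude 54.000° E.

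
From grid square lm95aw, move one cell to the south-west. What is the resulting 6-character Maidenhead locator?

LM85xv

Longitude subsquare a = 0; −1 → -1, wraps to 23 = x, carry into square.
Longitude square 9; −1 → 8.
Latitude subsquare w = 22; −1 → 21 = v.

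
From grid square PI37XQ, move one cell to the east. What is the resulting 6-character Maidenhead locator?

PI47aq

Longitude subsquare x = 23; +1 → 24, wraps to 0 = a, carry into square.
Longitude square 3; +1 → 4.
The latitude characters are unchanged.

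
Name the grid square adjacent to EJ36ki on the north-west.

EJ36jj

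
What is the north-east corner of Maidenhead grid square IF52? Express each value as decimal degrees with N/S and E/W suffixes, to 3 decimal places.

Field I=8, F=5: +8·20° lon, +5·10° lat → SW at lon -20°, lat -40°.
Square 5, 2: +5·2° lon, +2·1° lat → SW at lon -10°, lat -38°.
Cell spans 2° lon × 1° lat. NE corner is SW corner plus one full cell.
latitude 37.000° S, longitude 8.000° W.

37.000° S, 8.000° W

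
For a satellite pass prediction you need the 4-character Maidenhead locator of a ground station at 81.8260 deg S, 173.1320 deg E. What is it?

RA68

Add 180° to longitude and 90° to latitude: 353.13, 8.17.
Field: 353.13/20 → 17 → R, 8.17/10 → 0 → A; chars RA.
Square: 13.13/2 → 6, 8.17/1 → 8; chars 68.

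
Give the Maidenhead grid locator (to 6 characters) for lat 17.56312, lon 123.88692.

PK17wn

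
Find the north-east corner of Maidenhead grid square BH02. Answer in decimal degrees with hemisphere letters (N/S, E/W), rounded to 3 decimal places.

Field B=1, H=7: +1·20° lon, +7·10° lat → SW at lon -160°, lat -20°.
Square 0, 2: +0·2° lon, +2·1° lat → SW at lon -160°, lat -18°.
Cell spans 2° lon × 1° lat. NE corner is SW corner plus one full cell.
latitude 17.000° S, longitude 158.000° W.

17.000° S, 158.000° W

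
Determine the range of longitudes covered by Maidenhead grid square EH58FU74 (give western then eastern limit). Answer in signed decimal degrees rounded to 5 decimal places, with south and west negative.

-89.52500, -89.51667

Field E=4, H=7: +4·20° lon, +7·10° lat → SW at lon -100°, lat -20°.
Square 5, 8: +5·2° lon, +8·1° lat → SW at lon -90°, lat -12°.
Subsquare f=5, u=20: +5·0.0833333° lon, +20·0.0416667° lat → SW at lon -89.5833°, lat -11.1667°.
Extended square 7, 4: +7·0.00833333° lon, +4·0.00416667° lat → SW at lon -89.525°, lat -11.15°.
Cell spans 0.00833333° lon × 0.00416667° lat.
west -89.52500, east -89.51667.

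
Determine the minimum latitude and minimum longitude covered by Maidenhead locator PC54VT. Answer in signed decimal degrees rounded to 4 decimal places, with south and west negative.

Field P=15, C=2: +15·20° lon, +2·10° lat → SW at lon 120°, lat -70°.
Square 5, 4: +5·2° lon, +4·1° lat → SW at lon 130°, lat -66°.
Subsquare v=21, t=19: +21·0.0833333° lon, +19·0.0416667° lat → SW at lon 131.75°, lat -65.2083°.
latitude -65.2083, longitude 131.7500.

-65.2083, 131.7500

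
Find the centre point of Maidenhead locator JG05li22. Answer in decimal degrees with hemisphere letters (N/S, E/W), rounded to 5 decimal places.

Field J=9, G=6: +9·20° lon, +6·10° lat → SW at lon 0°, lat -30°.
Square 0, 5: +0·2° lon, +5·1° lat → SW at lon 0°, lat -25°.
Subsquare l=11, i=8: +11·0.0833333° lon, +8·0.0416667° lat → SW at lon 0.916667°, lat -24.6667°.
Extended square 2, 2: +2·0.00833333° lon, +2·0.00416667° lat → SW at lon 0.933333°, lat -24.6583°.
Cell spans 0.00833333° lon × 0.00416667° lat. Centre is SW corner plus half of each.
latitude 24.65625° S, longitude 0.93750° E.

24.65625° S, 0.93750° E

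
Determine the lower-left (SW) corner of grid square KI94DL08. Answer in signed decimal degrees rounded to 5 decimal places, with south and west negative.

Field K=10, I=8: +10·20° lon, +8·10° lat → SW at lon 20°, lat -10°.
Square 9, 4: +9·2° lon, +4·1° lat → SW at lon 38°, lat -6°.
Subsquare d=3, l=11: +3·0.0833333° lon, +11·0.0416667° lat → SW at lon 38.25°, lat -5.54167°.
Extended square 0, 8: +0·0.00833333° lon, +8·0.00416667° lat → SW at lon 38.25°, lat -5.50833°.
latitude -5.50833, longitude 38.25000.

-5.50833, 38.25000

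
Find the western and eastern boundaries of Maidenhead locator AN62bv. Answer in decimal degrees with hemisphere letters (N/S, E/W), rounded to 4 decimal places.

167.9167° W, 167.8333° W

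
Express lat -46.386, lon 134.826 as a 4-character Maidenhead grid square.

PE73

Shift to the Maidenhead origin (180°W, 90°S): lon 314.83, lat 43.61.
Field: 314.83/20 → 15 → P, 43.61/10 → 4 → E; chars PE.
Square: 14.83/2 → 7, 3.61/1 → 3; chars 73.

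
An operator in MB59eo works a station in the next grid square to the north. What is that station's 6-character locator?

MB59ep

Latitude subsquare o = 14; +1 → 15 = p.
The longitude characters are unchanged.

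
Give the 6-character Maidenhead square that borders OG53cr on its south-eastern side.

Longitude subsquare c = 2; +1 → 3 = d.
Latitude subsquare r = 17; −1 → 16 = q.

OG53dq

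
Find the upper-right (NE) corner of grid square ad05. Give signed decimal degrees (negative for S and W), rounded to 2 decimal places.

Field A=0, D=3: +0·20° lon, +3·10° lat → SW at lon -180°, lat -60°.
Square 0, 5: +0·2° lon, +5·1° lat → SW at lon -180°, lat -55°.
Cell spans 2° lon × 1° lat. NE corner is SW corner plus one full cell.
latitude -54.00, longitude -178.00.

-54.00, -178.00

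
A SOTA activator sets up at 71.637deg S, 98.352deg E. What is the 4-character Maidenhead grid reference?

NB98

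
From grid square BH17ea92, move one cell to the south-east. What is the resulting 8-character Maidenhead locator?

Longitude extended square 9; +1 → 10, wraps to 0, carry into subsquare.
Longitude subsquare e = 4; +1 → 5 = f.
Latitude extended square 2; −1 → 1.

BH17fa01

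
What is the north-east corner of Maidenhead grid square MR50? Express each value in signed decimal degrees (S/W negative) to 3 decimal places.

Field M=12, R=17: +12·20° lon, +17·10° lat → SW at lon 60°, lat 80°.
Square 5, 0: +5·2° lon, +0·1° lat → SW at lon 70°, lat 80°.
Cell spans 2° lon × 1° lat. NE corner is SW corner plus one full cell.
latitude 81.000, longitude 72.000.

81.000, 72.000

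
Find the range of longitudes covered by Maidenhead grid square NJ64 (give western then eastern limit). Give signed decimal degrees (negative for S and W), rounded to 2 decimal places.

Field N=13, J=9: +13·20° lon, +9·10° lat → SW at lon 80°, lat 0°.
Square 6, 4: +6·2° lon, +4·1° lat → SW at lon 92°, lat 4°.
Cell spans 2° lon × 1° lat.
west 92.00, east 94.00.

92.00, 94.00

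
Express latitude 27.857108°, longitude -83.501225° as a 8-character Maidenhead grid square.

Shift to the Maidenhead origin (180°W, 90°S): lon 96.49877, lat 117.85711.
Field: 96.49877/20 → 4 → E, 117.85711/10 → 11 → L; chars EL.
Square: 16.49877/2 → 8, 7.85711/1 → 7; chars 87.
Subsquare: 0.49877/0.0833333 → 5 → f, 0.85711/0.0416667 → 20 → u; chars fu.
Extended square: 0.08211/0.00833333 → 9, 0.02377/0.00416667 → 5; chars 95.

EL87fu95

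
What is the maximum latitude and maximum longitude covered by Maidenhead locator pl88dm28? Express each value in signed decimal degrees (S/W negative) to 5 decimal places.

Field P=15, L=11: +15·20° lon, +11·10° lat → SW at lon 120°, lat 20°.
Square 8, 8: +8·2° lon, +8·1° lat → SW at lon 136°, lat 28°.
Subsquare d=3, m=12: +3·0.0833333° lon, +12·0.0416667° lat → SW at lon 136.25°, lat 28.5°.
Extended square 2, 8: +2·0.00833333° lon, +8·0.00416667° lat → SW at lon 136.267°, lat 28.5333°.
Cell spans 0.00833333° lon × 0.00416667° lat. NE corner is SW corner plus one full cell.
latitude 28.53750, longitude 136.27500.

28.53750, 136.27500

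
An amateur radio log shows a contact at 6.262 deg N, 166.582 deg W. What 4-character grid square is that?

Shift to the Maidenhead origin (180°W, 90°S): lon 13.42, lat 96.26.
Field: lon ⌊13.42/20⌋ = 0 → A; lat ⌊96.26/10⌋ = 9 → J.
Square: lon ⌊13.42/2⌋ = 6; lat ⌊6.26/1⌋ = 6.

AJ66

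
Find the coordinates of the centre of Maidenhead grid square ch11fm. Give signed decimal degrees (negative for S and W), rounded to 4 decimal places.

-18.4792, -137.5417

Field C=2, H=7: +2·20° lon, +7·10° lat → SW at lon -140°, lat -20°.
Square 1, 1: +1·2° lon, +1·1° lat → SW at lon -138°, lat -19°.
Subsquare f=5, m=12: +5·0.0833333° lon, +12·0.0416667° lat → SW at lon -137.583°, lat -18.5°.
Cell spans 0.0833333° lon × 0.0416667° lat. Centre is SW corner plus half of each.
latitude -18.4792, longitude -137.5417.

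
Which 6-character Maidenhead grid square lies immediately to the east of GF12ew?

GF12fw

Longitude subsquare e = 4; +1 → 5 = f.
The latitude characters are unchanged.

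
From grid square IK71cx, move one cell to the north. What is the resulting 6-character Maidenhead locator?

Latitude subsquare x = 23; +1 → 24, wraps to 0 = a, carry into square.
Latitude square 1; +1 → 2.
The longitude characters are unchanged.

IK72ca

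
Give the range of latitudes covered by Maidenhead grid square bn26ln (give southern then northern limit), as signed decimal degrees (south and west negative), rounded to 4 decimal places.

46.5417, 46.5833

Field B=1, N=13: +1·20° lon, +13·10° lat → SW at lon -160°, lat 40°.
Square 2, 6: +2·2° lon, +6·1° lat → SW at lon -156°, lat 46°.
Subsquare l=11, n=13: +11·0.0833333° lon, +13·0.0416667° lat → SW at lon -155.083°, lat 46.5417°.
Cell spans 0.0833333° lon × 0.0416667° lat.
south 46.5417, north 46.5833.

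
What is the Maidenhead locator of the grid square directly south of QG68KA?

QG67kx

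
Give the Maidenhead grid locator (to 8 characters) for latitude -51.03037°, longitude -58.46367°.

GD08sx42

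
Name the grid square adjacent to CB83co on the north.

CB83cp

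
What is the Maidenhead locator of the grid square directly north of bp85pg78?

BP85pg79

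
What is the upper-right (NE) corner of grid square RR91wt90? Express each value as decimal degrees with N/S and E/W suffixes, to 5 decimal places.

81.79583° N, 179.91667° E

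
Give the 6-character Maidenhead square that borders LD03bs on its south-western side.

Longitude subsquare b = 1; −1 → 0 = a.
Latitude subsquare s = 18; −1 → 17 = r.

LD03ar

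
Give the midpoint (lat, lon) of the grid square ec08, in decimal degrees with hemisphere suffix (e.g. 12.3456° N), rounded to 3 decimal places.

61.500° S, 99.000° W

Field E=4, C=2: +4·20° lon, +2·10° lat → SW at lon -100°, lat -70°.
Square 0, 8: +0·2° lon, +8·1° lat → SW at lon -100°, lat -62°.
Cell spans 2° lon × 1° lat. Centre is SW corner plus half of each.
latitude 61.500° S, longitude 99.000° W.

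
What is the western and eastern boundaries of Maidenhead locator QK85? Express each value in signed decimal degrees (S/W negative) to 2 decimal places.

156.00, 158.00

Field Q=16, K=10: +16·20° lon, +10·10° lat → SW at lon 140°, lat 10°.
Square 8, 5: +8·2° lon, +5·1° lat → SW at lon 156°, lat 15°.
Cell spans 2° lon × 1° lat.
west 156.00, east 158.00.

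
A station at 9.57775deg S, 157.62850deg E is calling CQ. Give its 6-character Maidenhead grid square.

Offset from 180°W / 90°S: lon 337.6285°, lat 80.4223°.
Field: 337.6285/20 → 16 → Q, 80.4223/10 → 8 → I; chars QI.
Square: 17.6285/2 → 8, 0.4223/1 → 0; chars 80.
Subsquare: 1.6285/0.0833333 → 19 → t, 0.4223/0.0416667 → 10 → k; chars tk.

QI80tk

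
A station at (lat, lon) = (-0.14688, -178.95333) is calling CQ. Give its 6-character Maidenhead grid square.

AI09mu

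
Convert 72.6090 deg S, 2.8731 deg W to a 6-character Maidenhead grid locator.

IB87nj

Offset from 180°W / 90°S: lon 177.1269°, lat 17.3910°.
Field: 177.1269/20 → 8 → I, 17.3910/10 → 1 → B; chars IB.
Square: 17.1269/2 → 8, 7.3910/1 → 7; chars 87.
Subsquare: 1.1269/0.0833333 → 13 → n, 0.3910/0.0416667 → 9 → j; chars nj.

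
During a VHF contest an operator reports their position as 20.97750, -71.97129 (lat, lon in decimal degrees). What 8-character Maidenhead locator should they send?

FL40ax34

Offset from 180°W / 90°S: lon 108.02871°, lat 110.97750°.
Field: lon ⌊108.02871/20⌋ = 5 → F; lat ⌊110.97750/10⌋ = 11 → L.
Square: lon ⌊8.02871/2⌋ = 4; lat ⌊0.97750/1⌋ = 0.
Subsquare: lon ⌊0.02871/0.0833333⌋ = 0 → a; lat ⌊0.97750/0.0416667⌋ = 23 → x.
Extended square: lon ⌊0.02871/0.00833333⌋ = 3; lat ⌊0.01917/0.00416667⌋ = 4.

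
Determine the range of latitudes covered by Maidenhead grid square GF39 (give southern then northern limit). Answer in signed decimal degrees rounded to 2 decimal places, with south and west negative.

Field G=6, F=5: +6·20° lon, +5·10° lat → SW at lon -60°, lat -40°.
Square 3, 9: +3·2° lon, +9·1° lat → SW at lon -54°, lat -31°.
Cell spans 2° lon × 1° lat.
south -31.00, north -30.00.

-31.00, -30.00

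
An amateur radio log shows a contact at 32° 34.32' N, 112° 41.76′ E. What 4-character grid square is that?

OM62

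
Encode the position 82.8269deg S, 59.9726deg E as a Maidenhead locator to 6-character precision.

Offset from 180°W / 90°S: lon 239.9726°, lat 7.1731°.
Field: lon ⌊239.9726/20⌋ = 11 → L; lat ⌊7.1731/10⌋ = 0 → A.
Square: lon ⌊19.9726/2⌋ = 9; lat ⌊7.1731/1⌋ = 7.
Subsquare: lon ⌊1.9726/0.0833333⌋ = 23 → x; lat ⌊0.1731/0.0416667⌋ = 4 → e.

LA97xe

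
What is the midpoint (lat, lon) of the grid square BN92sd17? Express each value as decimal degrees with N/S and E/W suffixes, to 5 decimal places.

42.15625° N, 140.48750° W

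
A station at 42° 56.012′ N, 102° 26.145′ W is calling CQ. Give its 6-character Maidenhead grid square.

Add 180° to longitude and 90° to latitude: 77.5643, 132.9335.
Field: 77.5643/20 → 3 → D, 132.9335/10 → 13 → N; chars DN.
Square: 17.5643/2 → 8, 2.9335/1 → 2; chars 82.
Subsquare: 1.5643/0.0833333 → 18 → s, 0.9335/0.0416667 → 22 → w; chars sw.

DN82sw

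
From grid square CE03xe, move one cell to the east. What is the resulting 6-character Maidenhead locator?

CE13ae

Longitude subsquare x = 23; +1 → 24, wraps to 0 = a, carry into square.
Longitude square 0; +1 → 1.
The latitude characters are unchanged.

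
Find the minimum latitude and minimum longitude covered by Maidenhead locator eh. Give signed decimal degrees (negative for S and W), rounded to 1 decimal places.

-20.0, -100.0

Field E=4, H=7: +4·20° lon, +7·10° lat → SW at lon -100°, lat -20°.
latitude -20.0, longitude -100.0.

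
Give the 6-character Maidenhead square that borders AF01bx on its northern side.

Latitude subsquare x = 23; +1 → 24, wraps to 0 = a, carry into square.
Latitude square 1; +1 → 2.
The longitude characters are unchanged.

AF02ba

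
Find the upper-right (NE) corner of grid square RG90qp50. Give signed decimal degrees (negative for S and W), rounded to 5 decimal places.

Field R=17, G=6: +17·20° lon, +6·10° lat → SW at lon 160°, lat -30°.
Square 9, 0: +9·2° lon, +0·1° lat → SW at lon 178°, lat -30°.
Subsquare q=16, p=15: +16·0.0833333° lon, +15·0.0416667° lat → SW at lon 179.333°, lat -29.375°.
Extended square 5, 0: +5·0.00833333° lon, +0·0.00416667° lat → SW at lon 179.375°, lat -29.375°.
Cell spans 0.00833333° lon × 0.00416667° lat. NE corner is SW corner plus one full cell.
latitude -29.37083, longitude 179.38333.

-29.37083, 179.38333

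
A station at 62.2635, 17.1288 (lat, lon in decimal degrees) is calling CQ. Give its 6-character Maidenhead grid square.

JP82ng

Offset from 180°W / 90°S: lon 197.1288°, lat 152.2635°.
Field: 197.1288/20 → 9 → J, 152.2635/10 → 15 → P; chars JP.
Square: 17.1288/2 → 8, 2.2635/1 → 2; chars 82.
Subsquare: 1.1288/0.0833333 → 13 → n, 0.2635/0.0416667 → 6 → g; chars ng.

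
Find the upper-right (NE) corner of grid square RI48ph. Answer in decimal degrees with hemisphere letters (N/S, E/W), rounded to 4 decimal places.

1.6667° S, 169.3333° E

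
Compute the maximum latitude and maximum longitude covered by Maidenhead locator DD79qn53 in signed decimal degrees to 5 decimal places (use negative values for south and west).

Field D=3, D=3: +3·20° lon, +3·10° lat → SW at lon -120°, lat -60°.
Square 7, 9: +7·2° lon, +9·1° lat → SW at lon -106°, lat -51°.
Subsquare q=16, n=13: +16·0.0833333° lon, +13·0.0416667° lat → SW at lon -104.667°, lat -50.4583°.
Extended square 5, 3: +5·0.00833333° lon, +3·0.00416667° lat → SW at lon -104.625°, lat -50.4458°.
Cell spans 0.00833333° lon × 0.00416667° lat. NE corner is SW corner plus one full cell.
latitude -50.44167, longitude -104.61667.

-50.44167, -104.61667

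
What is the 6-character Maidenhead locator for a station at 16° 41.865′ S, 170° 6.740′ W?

Shift to the Maidenhead origin (180°W, 90°S): lon 9.8877, lat 73.3023.
Field (20°×10°, letters A–R): lon ⌊9.8877/20⌋ = 0 → A; lat ⌊73.3023/10⌋ = 7 → H.
Square (2°×1°, digits 0–9): lon ⌊9.8877/2⌋ = 4; lat ⌊3.3023/1⌋ = 3.
Subsquare (5′×2.5′, letters a–x): lon ⌊1.8877/0.0833333⌋ = 22 → w; lat ⌊0.3023/0.0416667⌋ = 7 → h.

AH43wh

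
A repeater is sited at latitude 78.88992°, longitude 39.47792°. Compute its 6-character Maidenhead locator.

KQ98rv

Offset from 180°W / 90°S: lon 219.4779°, lat 168.8899°.
Field: 219.4779/20 → 10 → K, 168.8899/10 → 16 → Q; chars KQ.
Square: 19.4779/2 → 9, 8.8899/1 → 8; chars 98.
Subsquare: 1.4779/0.0833333 → 17 → r, 0.8899/0.0416667 → 21 → v; chars rv.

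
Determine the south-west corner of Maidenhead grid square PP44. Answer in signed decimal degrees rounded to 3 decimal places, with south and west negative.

Field P=15, P=15: +15·20° lon, +15·10° lat → SW at lon 120°, lat 60°.
Square 4, 4: +4·2° lon, +4·1° lat → SW at lon 128°, lat 64°.
latitude 64.000, longitude 128.000.

64.000, 128.000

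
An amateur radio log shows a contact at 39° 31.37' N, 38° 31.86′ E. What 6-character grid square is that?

KM99gm

Shift to the Maidenhead origin (180°W, 90°S): lon 218.5310, lat 129.5228.
Field: lon ⌊218.5310/20⌋ = 10 → K; lat ⌊129.5228/10⌋ = 12 → M.
Square: lon ⌊18.5310/2⌋ = 9; lat ⌊9.5228/1⌋ = 9.
Subsquare: lon ⌊0.5310/0.0833333⌋ = 6 → g; lat ⌊0.5228/0.0416667⌋ = 12 → m.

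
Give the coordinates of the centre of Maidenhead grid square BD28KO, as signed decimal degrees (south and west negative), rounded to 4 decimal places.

Field B=1, D=3: +1·20° lon, +3·10° lat → SW at lon -160°, lat -60°.
Square 2, 8: +2·2° lon, +8·1° lat → SW at lon -156°, lat -52°.
Subsquare k=10, o=14: +10·0.0833333° lon, +14·0.0416667° lat → SW at lon -155.167°, lat -51.4167°.
Cell spans 0.0833333° lon × 0.0416667° lat. Centre is SW corner plus half of each.
latitude -51.3958, longitude -155.1250.

-51.3958, -155.1250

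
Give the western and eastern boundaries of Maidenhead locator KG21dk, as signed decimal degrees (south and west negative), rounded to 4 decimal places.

24.2500, 24.3333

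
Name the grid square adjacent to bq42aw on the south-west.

Longitude subsquare a = 0; −1 → -1, wraps to 23 = x, carry into square.
Longitude square 4; −1 → 3.
Latitude subsquare w = 22; −1 → 21 = v.

BQ32xv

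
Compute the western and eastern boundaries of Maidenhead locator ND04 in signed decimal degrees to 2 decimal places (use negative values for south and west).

Field N=13, D=3: +13·20° lon, +3·10° lat → SW at lon 80°, lat -60°.
Square 0, 4: +0·2° lon, +4·1° lat → SW at lon 80°, lat -56°.
Cell spans 2° lon × 1° lat.
west 80.00, east 82.00.

80.00, 82.00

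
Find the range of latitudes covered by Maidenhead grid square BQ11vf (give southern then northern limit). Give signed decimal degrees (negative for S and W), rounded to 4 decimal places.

Field B=1, Q=16: +1·20° lon, +16·10° lat → SW at lon -160°, lat 70°.
Square 1, 1: +1·2° lon, +1·1° lat → SW at lon -158°, lat 71°.
Subsquare v=21, f=5: +21·0.0833333° lon, +5·0.0416667° lat → SW at lon -156.25°, lat 71.2083°.
Cell spans 0.0833333° lon × 0.0416667° lat.
south 71.2083, north 71.2500.

71.2083, 71.2500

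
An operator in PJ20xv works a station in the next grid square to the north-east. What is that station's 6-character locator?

PJ30aw

Longitude subsquare x = 23; +1 → 24, wraps to 0 = a, carry into square.
Longitude square 2; +1 → 3.
Latitude subsquare v = 21; +1 → 22 = w.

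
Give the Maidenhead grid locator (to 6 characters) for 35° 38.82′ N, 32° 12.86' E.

Shift to the Maidenhead origin (180°W, 90°S): lon 212.2143, lat 125.6470.
Field: lon ⌊212.2143/20⌋ = 10 → K; lat ⌊125.6470/10⌋ = 12 → M.
Square: lon ⌊12.2143/2⌋ = 6; lat ⌊5.6470/1⌋ = 5.
Subsquare: lon ⌊0.2143/0.0833333⌋ = 2 → c; lat ⌊0.6470/0.0416667⌋ = 15 → p.

KM65cp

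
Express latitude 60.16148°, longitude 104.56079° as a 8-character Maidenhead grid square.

Offset from 180°W / 90°S: lon 284.56079°, lat 150.16148°.
Field: lon ⌊284.56079/20⌋ = 14 → O; lat ⌊150.16148/10⌋ = 15 → P.
Square: lon ⌊4.56079/2⌋ = 2; lat ⌊0.16148/1⌋ = 0.
Subsquare: lon ⌊0.56079/0.0833333⌋ = 6 → g; lat ⌊0.16148/0.0416667⌋ = 3 → d.
Extended square: lon ⌊0.06079/0.00833333⌋ = 7; lat ⌊0.03648/0.00416667⌋ = 8.

OP20gd78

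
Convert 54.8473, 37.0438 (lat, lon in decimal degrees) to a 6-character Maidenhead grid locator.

KO84mu

Offset from 180°W / 90°S: lon 217.0438°, lat 144.8473°.
Field (20°×10°, letters A–R): lon ⌊217.0438/20⌋ = 10 → K; lat ⌊144.8473/10⌋ = 14 → O.
Square (2°×1°, digits 0–9): lon ⌊17.0438/2⌋ = 8; lat ⌊4.8473/1⌋ = 4.
Subsquare (5′×2.5′, letters a–x): lon ⌊1.0438/0.0833333⌋ = 12 → m; lat ⌊0.8473/0.0416667⌋ = 20 → u.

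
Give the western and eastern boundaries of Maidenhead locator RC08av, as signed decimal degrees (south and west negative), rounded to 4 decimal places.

Field R=17, C=2: +17·20° lon, +2·10° lat → SW at lon 160°, lat -70°.
Square 0, 8: +0·2° lon, +8·1° lat → SW at lon 160°, lat -62°.
Subsquare a=0, v=21: +0·0.0833333° lon, +21·0.0416667° lat → SW at lon 160°, lat -61.125°.
Cell spans 0.0833333° lon × 0.0416667° lat.
west 160.0000, east 160.0833.

160.0000, 160.0833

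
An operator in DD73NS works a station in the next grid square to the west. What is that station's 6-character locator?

Longitude subsquare n = 13; −1 → 12 = m.
The latitude characters are unchanged.

DD73ms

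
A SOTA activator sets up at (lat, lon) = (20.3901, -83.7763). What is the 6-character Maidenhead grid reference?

Add 180° to longitude and 90° to latitude: 96.2237, 110.3901.
Field (20°×10°, letters A–R): lon ⌊96.2237/20⌋ = 4 → E; lat ⌊110.3901/10⌋ = 11 → L.
Square (2°×1°, digits 0–9): lon ⌊16.2237/2⌋ = 8; lat ⌊0.3901/1⌋ = 0.
Subsquare (5′×2.5′, letters a–x): lon ⌊0.2237/0.0833333⌋ = 2 → c; lat ⌊0.3901/0.0416667⌋ = 9 → j.

EL80cj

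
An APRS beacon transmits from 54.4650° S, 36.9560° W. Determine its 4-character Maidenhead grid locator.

Shift to the Maidenhead origin (180°W, 90°S): lon 143.04, lat 35.53.
Field: lon ⌊143.04/20⌋ = 7 → H; lat ⌊35.53/10⌋ = 3 → D.
Square: lon ⌊3.04/2⌋ = 1; lat ⌊5.53/1⌋ = 5.

HD15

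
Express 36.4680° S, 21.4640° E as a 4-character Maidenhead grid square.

Add 180° to longitude and 90° to latitude: 201.46, 53.53.
Field: 201.46/20 → 10 → K, 53.53/10 → 5 → F; chars KF.
Square: 1.46/2 → 0, 3.53/1 → 3; chars 03.

KF03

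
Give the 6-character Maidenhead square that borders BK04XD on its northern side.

Latitude subsquare d = 3; +1 → 4 = e.
The longitude characters are unchanged.

BK04xe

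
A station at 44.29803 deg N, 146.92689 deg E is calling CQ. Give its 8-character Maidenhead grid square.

QN34lh11

Offset from 180°W / 90°S: lon 326.92689°, lat 134.29803°.
Field: 326.92689/20 → 16 → Q, 134.29803/10 → 13 → N; chars QN.
Square: 6.92689/2 → 3, 4.29803/1 → 4; chars 34.
Subsquare: 0.92689/0.0833333 → 11 → l, 0.29803/0.0416667 → 7 → h; chars lh.
Extended square: 0.01022/0.00833333 → 1, 0.00636/0.00416667 → 1; chars 11.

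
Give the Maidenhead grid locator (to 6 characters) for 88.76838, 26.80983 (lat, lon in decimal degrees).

KR38js

Add 180° to longitude and 90° to latitude: 206.8098, 178.7684.
Field: lon ⌊206.8098/20⌋ = 10 → K; lat ⌊178.7684/10⌋ = 17 → R.
Square: lon ⌊6.8098/2⌋ = 3; lat ⌊8.7684/1⌋ = 8.
Subsquare: lon ⌊0.8098/0.0833333⌋ = 9 → j; lat ⌊0.7684/0.0416667⌋ = 18 → s.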